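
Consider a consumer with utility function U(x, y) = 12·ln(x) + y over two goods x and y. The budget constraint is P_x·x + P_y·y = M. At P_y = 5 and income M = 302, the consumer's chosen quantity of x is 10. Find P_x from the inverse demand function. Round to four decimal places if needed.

P_x = 6

MU_x = 12/x, MU_y = 1. Tangency: 12/x = P_x/P_y.
So x*(P_x,P_y) = 12·P_y/P_x, independent of income; and y* = (M − 12·P_y)/P_y.
Set x* = 10 in the demand function and solve for P_x: P_x = 6.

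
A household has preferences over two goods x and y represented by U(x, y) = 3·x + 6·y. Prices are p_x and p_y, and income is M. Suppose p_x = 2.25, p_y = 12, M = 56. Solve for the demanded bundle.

x* = 24.8889, y* = 0

x gives more utility per dollar, so spend all income on x: x* = M/p_x, y* = 0.
Numerically: x* = 24.8889, y* = 0.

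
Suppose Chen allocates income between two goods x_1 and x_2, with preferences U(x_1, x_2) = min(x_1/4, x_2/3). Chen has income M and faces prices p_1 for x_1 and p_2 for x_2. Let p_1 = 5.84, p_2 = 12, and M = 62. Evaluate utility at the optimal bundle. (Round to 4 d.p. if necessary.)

V = 1.0445

With perfect complements, no substitution: consume in ratio x_1:x_2 = 4:3.
Budget: p_1·x_1 + p_2·(3/4)·x_1 = M, so (4·p_1 + 3·p_2)·x_1 = 4·M.
Demand: x_1*(p_1,p_2,M) = 4·M/(4·p_1 + 3·p_2), x_2* = 3·M/(4·p_1 + 3·p_2).
Here 4·5.84 + 3·12 = 59.36, giving x_1* = 4.1779 and x_2* = 3.1334.
Utility at the optimum: U(4.1779, 3.1334) = 1.0445.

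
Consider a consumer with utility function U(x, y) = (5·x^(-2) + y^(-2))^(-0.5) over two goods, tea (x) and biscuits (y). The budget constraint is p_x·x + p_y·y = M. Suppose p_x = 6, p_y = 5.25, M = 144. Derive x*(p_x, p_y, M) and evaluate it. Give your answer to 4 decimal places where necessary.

x* = 15.6352

MRS = MU_x/MU_y = 5·(y/x)^(3). Set equal to p_x/p_y.
Solve for the ratio: y/x = [(1/5)·p_x/p_y]^(1/3).
Substitute y = (y/x)·x into the budget: x* = M/(p_x + p_y·(y/x)).
Numerically y/x = 0.611421, so x* = 144/(6 + 5.25·0.611421) = 15.6352.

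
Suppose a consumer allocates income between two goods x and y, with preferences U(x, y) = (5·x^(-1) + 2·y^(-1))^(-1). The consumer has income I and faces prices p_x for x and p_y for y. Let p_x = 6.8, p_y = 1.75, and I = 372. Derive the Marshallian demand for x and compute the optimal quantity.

x* = 41.4174

From the CES first-order condition, (5/2)·(y/x)^(2) = p_x/p_y.
Hence y/x = ((2/5)·p_x/p_y)^(1/(2)), i.e. raised to the 0.5 power.
Substitute y = (y/x)·x into the budget: x* = I/(p_x + p_y·(y/x)).
Numerically y/x = 1.24671, so x* = 372/(6.8 + 1.75·1.24671) = 41.4174.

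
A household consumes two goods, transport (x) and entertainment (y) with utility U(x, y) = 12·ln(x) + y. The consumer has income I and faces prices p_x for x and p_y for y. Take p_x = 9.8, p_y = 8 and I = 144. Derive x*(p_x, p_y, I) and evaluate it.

x* = 9.7959

So x*(p_x,p_y) = 12·p_y/p_x, independent of income; and y* = (I − 12·p_y)/p_y.
At the given prices: x* = 12·8/9.8 = 9.7959.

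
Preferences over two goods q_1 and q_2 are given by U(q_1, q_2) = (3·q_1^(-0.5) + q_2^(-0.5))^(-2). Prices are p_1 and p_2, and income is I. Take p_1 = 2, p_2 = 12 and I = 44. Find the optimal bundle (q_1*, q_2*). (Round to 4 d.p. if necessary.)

From the CES first-order condition, 3·(q_2/q_1)^(1.5) = p_1/p_2.
Solve for the ratio: q_2/q_1 = [(1/3)·p_1/p_2]^(2/3).
With the ratio pinned down, the budget gives q_1* = I/(p_1 + p_2·(q_2/q_1)) and q_2* = (q_2/q_1)·q_1*.
Numerically q_2/q_1 = 0.145597, so q_1* = 44/(2 + 12·0.145597) = 11.7422 and q_2* = 0.145597·11.7422 = 1.7096.

q_1* = 11.7422, q_2* = 1.7096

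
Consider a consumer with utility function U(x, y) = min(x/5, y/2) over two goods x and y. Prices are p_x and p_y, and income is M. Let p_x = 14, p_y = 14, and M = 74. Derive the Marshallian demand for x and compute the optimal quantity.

x* = 3.7755

Leontief preferences: the optimum is at the kink where x/5 = y/2, i.e. y = (2/5)·x.
Budget: p_x·x + p_y·(2/5)·x = M, so (5·p_x + 2·p_y)·x = 5·M.
Demand: x*(p_x,p_y,M) = 5·M/(5·p_x + 2·p_y), y* = 2·M/(5·p_x + 2·p_y).
Here 5·14 + 2·14 = 98, giving x* = 3.7755.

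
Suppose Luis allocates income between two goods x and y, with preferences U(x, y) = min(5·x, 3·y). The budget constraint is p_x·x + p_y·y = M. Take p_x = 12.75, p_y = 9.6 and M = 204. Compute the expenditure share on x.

share on x = 0.4435

Leontief preferences: the optimum is at the kink where x/3 = y/5, i.e. y = (5/3)·x.
Budget: p_x·x + p_y·(5/3)·x = M, so (3·p_x + 5·p_y)·x = 3·M.
Demand: x*(p_x,p_y,M) = 3·M/(3·p_x + 5·p_y), y* = 5·M/(3·p_x + 5·p_y).
Here 3·12.75 + 5·9.6 = 86.25, giving x* = 7.0957 and y* = 11.8261.
Expenditure on x: 12.75·7.0957 = 90.4696; share = 0.4435.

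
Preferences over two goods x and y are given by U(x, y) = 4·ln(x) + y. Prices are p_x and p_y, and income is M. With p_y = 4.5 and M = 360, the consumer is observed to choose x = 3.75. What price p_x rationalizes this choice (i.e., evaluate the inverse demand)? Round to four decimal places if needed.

MU_x = 4/x, MU_y = 1. Tangency: 4/x = p_x/p_y.
So x*(p_x,p_y) = 4·p_y/p_x, independent of income; and y* = (M − 4·p_y)/p_y.
Set x* = 3.75 in the demand function and solve for p_x: p_x = 4.8.

p_x = 4.8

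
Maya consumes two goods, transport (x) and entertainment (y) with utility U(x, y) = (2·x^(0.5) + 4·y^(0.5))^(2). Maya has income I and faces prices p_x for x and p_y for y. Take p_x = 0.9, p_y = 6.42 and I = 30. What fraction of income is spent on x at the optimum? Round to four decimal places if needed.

MRS = MU_x/MU_y = (1/2)·(y/x)^(0.5). Set equal to p_x/p_y.
Hence y/x = (2·p_x/p_y)^(1/(0.5)), i.e. raised to the 2 power.
Substitute y = (y/x)·x into the budget: x* = I/(p_x + p_y·(y/x)).
Numerically y/x = 0.078609, so x* = 30/(0.9 + 6.42·0.078609) = 21.3573 and y* = 0.078609·21.3573 = 1.6789.
Expenditure on x: 0.9·21.3573 = 19.2216; share = 0.6407.

share on x = 0.6407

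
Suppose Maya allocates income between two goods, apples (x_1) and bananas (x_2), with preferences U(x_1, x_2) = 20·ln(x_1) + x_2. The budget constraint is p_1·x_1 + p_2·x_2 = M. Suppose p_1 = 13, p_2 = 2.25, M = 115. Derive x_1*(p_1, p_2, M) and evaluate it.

MU_x_1 = 20/x_1, MU_x_2 = 1. Tangency: 20/x_1 = p_1/p_2.
So x_1*(p_1,p_2) = 20·p_2/p_1, independent of income; and x_2* = (M − 20·p_2)/p_2.
At the given prices: x_1* = 20·2.25/13 = 3.4615.

x_1* = 3.4615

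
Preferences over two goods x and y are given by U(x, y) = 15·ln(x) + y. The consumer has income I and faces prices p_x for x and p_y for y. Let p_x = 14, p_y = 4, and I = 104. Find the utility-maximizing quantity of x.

x* = 4.2857

Set MRS = p_x/p_y: (15/x)/1 = p_x/p_y.
So x*(p_x,p_y) = 15·p_y/p_x, independent of income; and y* = (I − 15·p_y)/p_y.
At the given prices: x* = 15·4/14 = 4.2857.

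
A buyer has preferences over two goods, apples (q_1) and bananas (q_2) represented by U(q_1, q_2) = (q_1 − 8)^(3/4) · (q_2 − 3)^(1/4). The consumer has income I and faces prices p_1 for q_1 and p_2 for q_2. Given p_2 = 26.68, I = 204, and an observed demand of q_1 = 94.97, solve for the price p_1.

p_1 = 1

Let q_1' = q_1−8, q_2' = q_2−3. MRS = 3·q_2'/q_1' = p_1/p_2.
After buying the subsistence bundle (8, 3), a share 0.75 of the remaining income goes to q_1: q_1* = 8 + 0.75·(I − 8p_1 − 3p_2)/p_1.
Set q_1* = 94.97 in the demand function and solve for p_1: p_1 = 1.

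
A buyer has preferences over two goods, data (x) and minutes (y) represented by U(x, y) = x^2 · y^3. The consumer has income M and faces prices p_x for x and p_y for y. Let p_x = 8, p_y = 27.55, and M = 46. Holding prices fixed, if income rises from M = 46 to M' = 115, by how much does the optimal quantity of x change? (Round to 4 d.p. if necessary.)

Δx* = 3.45

Tangency: MRS = (2/3)·y/x = p_x/p_y.
So 2·p_y·y = 3·p_x·x; combined with the budget, a share 0.4 of income goes to x.
Demand: x*(p_x,p_y,M) = 0.4·M/p_x and y* = 0.6·M/p_y.
At p_x=8, p_y=27.55, M=46: x* = 0.4·46/8 = 2.3.
At M' = 115: x* = 5.75. Change: 5.75 − 2.3 = 3.45.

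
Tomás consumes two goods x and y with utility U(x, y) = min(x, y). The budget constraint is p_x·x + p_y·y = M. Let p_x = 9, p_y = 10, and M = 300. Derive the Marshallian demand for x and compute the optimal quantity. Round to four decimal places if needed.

Demand: x*(p_x,p_y,M) = M/(p_x + p_y), y* = M/(p_x + p_y).
Here 9 + 10 = 19, giving x* = 15.7895.

x* = 15.7895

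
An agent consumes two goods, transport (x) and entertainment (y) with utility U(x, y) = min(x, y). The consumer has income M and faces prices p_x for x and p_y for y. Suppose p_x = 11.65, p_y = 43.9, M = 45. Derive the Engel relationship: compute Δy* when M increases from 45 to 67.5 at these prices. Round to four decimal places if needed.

Leontief preferences: the optimum is at the kink where x/1 = y/1, i.e. y = x.
Budget: p_x·x + p_y·x = M, so (p_x + p_y)·x = M.
Demand: x*(p_x,p_y,M) = M/(p_x + p_y), y* = M/(p_x + p_y).
Here 11.65 + 43.9 = 55.55, giving y* = 0.8101.
At M' = 67.5: y* = 1.2151. Change: 1.2151 − 0.8101 = 0.405.

Δy* = 0.405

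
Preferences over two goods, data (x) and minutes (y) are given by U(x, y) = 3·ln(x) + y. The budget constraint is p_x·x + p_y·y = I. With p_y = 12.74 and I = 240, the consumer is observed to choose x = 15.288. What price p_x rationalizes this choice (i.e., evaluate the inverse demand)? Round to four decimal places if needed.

Set MRS = p_x/p_y: (3/x)/1 = p_x/p_y.
So x*(p_x,p_y) = 3·p_y/p_x, independent of income; and y* = (I − 3·p_y)/p_y.
Set x* = 15.288 in the demand function and solve for p_x: p_x = 2.5.

p_x = 2.5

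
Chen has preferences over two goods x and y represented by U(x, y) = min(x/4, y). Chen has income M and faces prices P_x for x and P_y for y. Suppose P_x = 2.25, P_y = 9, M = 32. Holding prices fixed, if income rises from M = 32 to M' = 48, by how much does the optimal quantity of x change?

Δx* = 3.5556

Leontief preferences: the optimum is at the kink where x/4 = y/1, i.e. y = (1/4)·x.
Budget: P_x·x + P_y·(1/4)·x = M, so (4·P_x + P_y)·x = 4·M.
Demand: x*(P_x,P_y,M) = 4·M/(4·P_x + P_y), y* = M/(4·P_x + P_y).
Here 4·2.25 + 9 = 18, giving x* = 7.1111.
At M' = 48: x* = 10.6667. Change: 10.6667 − 7.1111 = 3.5556.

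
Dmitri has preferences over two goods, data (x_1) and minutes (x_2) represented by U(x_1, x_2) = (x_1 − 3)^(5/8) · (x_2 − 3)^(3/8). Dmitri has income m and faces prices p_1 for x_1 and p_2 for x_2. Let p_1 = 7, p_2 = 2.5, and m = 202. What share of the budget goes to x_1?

MRS = (5/3)·(x_2−3)/(x_1−3). Tangency with p_1/p_2 gives x_2−3 = (3/5)·(p_1/p_2)·(x_1−3).
After buying the subsistence bundle (3, 3), a share 0.625 of the remaining income goes to x_1: x_1* = 3 + 0.625·(m − 3p_1 − 3p_2)/p_1.
Discretionary income = 202 − 3·7 − 3·2.5 = 173.5; x_1* = 3 + 0.625·173.5/7 = 18.4911; x_2* = 3 + 0.375·173.5/2.5 = 29.025.
Expenditure on x_1: 7·18.4911 = 129.4375; share = 0.6408.

share on x_1 = 0.6408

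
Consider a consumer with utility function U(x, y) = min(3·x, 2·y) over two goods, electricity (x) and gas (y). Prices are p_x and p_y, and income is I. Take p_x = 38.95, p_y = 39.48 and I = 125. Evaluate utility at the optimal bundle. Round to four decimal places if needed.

With perfect complements, no substitution: consume in ratio x:y = 2:3.
Budget: p_x·x + p_y·(3/2)·x = I, so (2·p_x + 3·p_y)·x = 2·I.
Demand: x*(p_x,p_y,I) = 2·I/(2·p_x + 3·p_y), y* = 3·I/(2·p_x + 3·p_y).
Here 2·38.95 + 3·39.48 = 196.34, giving x* = 1.2733 and y* = 1.91.
Utility at the optimum: U(1.2733, 1.91) = 3.8199.

V = 3.8199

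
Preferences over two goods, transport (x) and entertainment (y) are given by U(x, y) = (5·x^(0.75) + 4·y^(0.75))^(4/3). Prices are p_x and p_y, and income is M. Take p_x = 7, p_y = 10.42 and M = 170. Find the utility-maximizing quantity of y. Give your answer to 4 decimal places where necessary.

y* = 1.8022

MRS = MU_x/MU_y = (5/4)·(y/x)^(0.25). Set equal to p_x/p_y.
Hence y/x = ((4/5)·p_x/p_y)^(1/(0.25)), i.e. raised to the 4 power.
Substitute y = (y/x)·x into the budget: x* = M/(p_x + p_y·(y/x)).
Numerically y/x = 0.083422, so x* = 170/(7 + 10.42·0.083422) = 21.6031 and y* = 0.083422·21.6031 = 1.8022.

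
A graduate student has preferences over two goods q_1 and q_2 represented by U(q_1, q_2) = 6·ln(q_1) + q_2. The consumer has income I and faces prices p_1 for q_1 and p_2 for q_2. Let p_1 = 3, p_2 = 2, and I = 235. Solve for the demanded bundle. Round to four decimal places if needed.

MU_q_1 = 6/q_1, MU_q_2 = 1. Tangency: 6/q_1 = p_1/p_2.
So q_1*(p_1,p_2) = 6·p_2/p_1, independent of income; and q_2* = (I − 6·p_2)/p_2.
At the given prices: q_1* = 6·2/3 = 4, and q_2* = 111.5.

q_1* = 4, q_2* = 111.5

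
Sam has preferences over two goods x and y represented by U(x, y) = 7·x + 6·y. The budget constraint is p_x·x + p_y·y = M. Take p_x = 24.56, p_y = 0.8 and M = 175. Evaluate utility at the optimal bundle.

Perfect substitutes: compare marginal utility per dollar. 7/p_x vs 6/p_y → 0.285 vs 7.5.
y gives more utility per dollar, so spend all income on y: y* = M/p_y, x* = 0.
Numerically: x* = 0, y* = 218.75.
Utility at the optimum: U(0, 218.75) = 1312.5.

V = 1312.5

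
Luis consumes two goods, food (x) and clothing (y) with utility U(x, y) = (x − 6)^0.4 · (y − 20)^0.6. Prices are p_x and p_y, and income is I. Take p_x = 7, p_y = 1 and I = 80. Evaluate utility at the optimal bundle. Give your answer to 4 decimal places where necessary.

Let x' = x−6, y' = y−20. MRS = (2/3)·y'/x' = p_x/p_y.
Substituting into the budget: x* = 6 + 0.4·(I − 6·p_x − 20·p_y)/p_x, and y* = 20 + 0.6·(…)/p_y.
Discretionary income = 80 − 6·7 − 20·1 = 18; x* = 6 + 0.4·18/7 = 7.0286; y* = 20 + 0.6·18/1 = 30.8.
Utility at the optimum: U(7.0286, 30.8) = 4.2165.

V = 4.2165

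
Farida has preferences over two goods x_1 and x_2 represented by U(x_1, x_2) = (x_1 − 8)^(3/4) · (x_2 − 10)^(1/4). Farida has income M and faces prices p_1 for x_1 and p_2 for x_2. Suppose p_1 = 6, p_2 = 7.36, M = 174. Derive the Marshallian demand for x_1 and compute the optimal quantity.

Let x_1' = x_1−8, x_2' = x_2−10. MRS = 3·x_2'/x_1' = p_1/p_2.
Substituting into the budget: x_1* = 8 + 0.75·(M − 8·p_1 − 10·p_2)/p_1, and x_2* = 10 + 0.25·(…)/p_2.
Discretionary income = 174 − 8·6 − 10·7.36 = 52.4; x_1* = 8 + 0.75·52.4/6 = 14.55.

x_1* = 14.55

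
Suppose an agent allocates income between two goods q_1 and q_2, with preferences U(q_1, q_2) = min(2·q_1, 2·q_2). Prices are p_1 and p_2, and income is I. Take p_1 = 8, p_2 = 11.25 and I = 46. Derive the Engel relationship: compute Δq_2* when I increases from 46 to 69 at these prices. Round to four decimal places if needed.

Leontief preferences: the optimum is at the kink where q_1/2 = q_2/2, i.e. q_2 = q_1.
Budget: p_1·q_1 + p_2·q_1 = I, so (2·p_1 + 2·p_2)·q_1 = 2·I.
Demand: q_1*(p_1,p_2,I) = 2·I/(2·p_1 + 2·p_2), q_2* = 2·I/(2·p_1 + 2·p_2).
Here 2·8 + 2·11.25 = 38.5, giving q_2* = 2.3896.
At I' = 69: q_2* = 3.5844. Change: 3.5844 − 2.3896 = 1.1948.

Δq_2* = 1.1948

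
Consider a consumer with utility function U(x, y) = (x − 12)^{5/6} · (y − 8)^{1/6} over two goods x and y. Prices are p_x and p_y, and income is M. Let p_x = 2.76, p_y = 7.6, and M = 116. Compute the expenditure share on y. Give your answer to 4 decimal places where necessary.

Discretionary income = 116 − 12·2.76 − 8·7.6 = 22.08; x* = 12 + 5/6·22.08/2.76 = 18.6667; y* = 8 + 1/6·22.08/7.6 = 8.4842.
Expenditure on y: 7.6·8.4842 = 64.48; share = 0.5559.

share on y = 0.5559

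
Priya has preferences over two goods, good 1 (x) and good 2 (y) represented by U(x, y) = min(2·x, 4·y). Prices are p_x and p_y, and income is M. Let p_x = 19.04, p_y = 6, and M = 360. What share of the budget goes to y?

share on y = 0.1361

With perfect complements, no substitution: consume in ratio x:y = 4:2.
Budget: p_x·x + p_y·(1/2)·x = M, so (4·p_x + 2·p_y)·x = 4·M.
Demand: x*(p_x,p_y,M) = 4·M/(4·p_x + 2·p_y), y* = 2·M/(4·p_x + 2·p_y).
Here 4·19.04 + 2·6 = 88.16, giving x* = 16.3339 and y* = 8.167.
Expenditure on y: 6·8.167 = 49.0018; share = 0.1361.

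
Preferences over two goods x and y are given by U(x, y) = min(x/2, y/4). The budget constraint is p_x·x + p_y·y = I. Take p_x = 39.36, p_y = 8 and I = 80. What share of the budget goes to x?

Leontief preferences: the optimum is at the kink where x/2 = y/4, i.e. y = 2·x.
Budget: p_x·x + p_y·2·x = I, so (2·p_x + 4·p_y)·x = 2·I.
Demand: x*(p_x,p_y,I) = 2·I/(2·p_x + 4·p_y), y* = 4·I/(2·p_x + 4·p_y).
Here 2·39.36 + 4·8 = 110.72, giving x* = 1.4451 and y* = 2.8902.
Expenditure on x: 39.36·1.4451 = 56.8786; share = 0.711.

share on x = 0.711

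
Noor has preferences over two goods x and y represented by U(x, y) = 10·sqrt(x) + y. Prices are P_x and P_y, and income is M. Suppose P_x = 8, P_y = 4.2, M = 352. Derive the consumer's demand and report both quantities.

x* = 6.8906, y* = 70.6845

MU_x = 5/√x, MU_y = 1. Tangency: 5/√x = P_x/P_y.
Solve: √x = 5·P_y/P_x, so x*(P_x,P_y) = (5·P_y/P_x)², and y* = (M − P_x·x*)/P_y.
Plugging in: x* = (5·4.2/8)² = 6.8906, y* = 70.6845.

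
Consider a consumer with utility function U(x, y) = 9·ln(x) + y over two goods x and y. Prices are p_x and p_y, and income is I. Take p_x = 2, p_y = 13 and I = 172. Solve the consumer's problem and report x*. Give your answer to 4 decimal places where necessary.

So x*(p_x,p_y) = 9·p_y/p_x, independent of income; and y* = (I − 9·p_y)/p_y.
At the given prices: x* = 9·13/2 = 58.5.

x* = 58.5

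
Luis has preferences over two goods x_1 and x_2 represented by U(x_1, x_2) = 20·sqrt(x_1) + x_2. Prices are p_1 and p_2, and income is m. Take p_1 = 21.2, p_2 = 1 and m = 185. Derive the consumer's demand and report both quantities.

x_1* = 0.2225, x_2* = 180.283

Set MRS = p_1/p_2: 10·x_1^(−1/2) = p_1/p_2.
Solve: √x_1 = 10·p_2/p_1, so x_1*(p_1,p_2) = (10·p_2/p_1)², and x_2* = (m − p_1·x_1*)/p_2.
Plugging in: x_1* = (10·1/21.2)² = 0.2225, x_2* = 180.283.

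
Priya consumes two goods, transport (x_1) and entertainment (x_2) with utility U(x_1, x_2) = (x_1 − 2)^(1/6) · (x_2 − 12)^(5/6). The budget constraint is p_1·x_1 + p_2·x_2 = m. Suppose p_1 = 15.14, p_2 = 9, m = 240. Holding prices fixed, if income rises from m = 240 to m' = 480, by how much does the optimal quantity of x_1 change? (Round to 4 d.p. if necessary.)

Δx_1* = 2.642

This is Cobb-Douglas in (x_1−2, x_2−12): tangency gives 1/6·p_2·(x_2−12) = 5/6·p_1·(x_1−2).
After buying the subsistence bundle (2, 12), a share 1/6 of the remaining income goes to x_1: x_1* = 2 + 1/6·(m − 2p_1 − 12p_2)/p_1.
Discretionary income = 240 − 2·15.14 − 12·9 = 101.72; x_1* = 2 + 1/6·101.72/15.14 = 3.1198.
At m' = 480: x_1* = 5.7618. Change: 5.7618 − 3.1198 = 2.642.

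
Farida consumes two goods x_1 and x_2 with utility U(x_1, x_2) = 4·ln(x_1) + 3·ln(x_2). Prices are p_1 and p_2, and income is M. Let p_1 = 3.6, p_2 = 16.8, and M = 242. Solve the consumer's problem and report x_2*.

x_2* = 6.1735

Tangency: MRS = (4/3)·x_2/x_1 = p_1/p_2.
Rearranging, p_2·x_2 = (3/4)·p_1·x_1. Substituting into the budget gives p_1·x_1·(1 + (3/4)) = M.
Demand: x_1*(p_1,p_2,M) = 4/7·M/p_1 and x_2* = 3/7·M/p_2.
At p_1=3.6, p_2=16.8, M=242: x_2* = 3/7·242/16.8 = 6.1735.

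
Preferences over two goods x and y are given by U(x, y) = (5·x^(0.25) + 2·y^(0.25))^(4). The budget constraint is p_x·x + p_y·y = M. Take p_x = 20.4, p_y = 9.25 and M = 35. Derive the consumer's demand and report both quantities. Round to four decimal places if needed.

From the CES first-order condition, (5/2)·(y/x)^(0.75) = p_x/p_y.
Solve for the ratio: y/x = [(2/5)·p_x/p_y]^(4/3).
Substitute y = (y/x)·x into the budget: x* = M/(p_x + p_y·(y/x)).
Numerically y/x = 0.846054, so x* = 35/(20.4 + 9.25·0.846054) = 1.24 and y* = 0.846054·1.24 = 1.0491.

x* = 1.24, y* = 1.0491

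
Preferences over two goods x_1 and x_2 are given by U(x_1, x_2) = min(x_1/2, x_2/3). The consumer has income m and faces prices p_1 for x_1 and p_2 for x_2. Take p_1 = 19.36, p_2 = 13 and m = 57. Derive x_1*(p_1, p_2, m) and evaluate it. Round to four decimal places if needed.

x_1* = 1.4668

With perfect complements, no substitution: consume in ratio x_1:x_2 = 2:3.
Budget: p_1·x_1 + p_2·(3/2)·x_1 = m, so (2·p_1 + 3·p_2)·x_1 = 2·m.
Demand: x_1*(p_1,p_2,m) = 2·m/(2·p_1 + 3·p_2), x_2* = 3·m/(2·p_1 + 3·p_2).
Here 2·19.36 + 3·13 = 77.72, giving x_1* = 1.4668.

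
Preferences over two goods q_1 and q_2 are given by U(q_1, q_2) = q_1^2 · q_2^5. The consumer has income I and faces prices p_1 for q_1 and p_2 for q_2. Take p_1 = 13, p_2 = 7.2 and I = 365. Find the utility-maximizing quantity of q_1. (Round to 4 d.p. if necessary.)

MU_q_1/MU_q_2 = (2·q_2)/(5·q_1); tangency sets this equal to p_1/p_2.
Rearranging, p_2·q_2 = (5/2)·p_1·q_1. Substituting into the budget gives p_1·q_1·(1 + (5/2)) = I.
Demand: q_1*(p_1,p_2,I) = 2/7·I/p_1 and q_2* = 5/7·I/p_2.
At p_1=13, p_2=7.2, I=365: q_1* = 2/7·365/13 = 8.022.

q_1* = 8.022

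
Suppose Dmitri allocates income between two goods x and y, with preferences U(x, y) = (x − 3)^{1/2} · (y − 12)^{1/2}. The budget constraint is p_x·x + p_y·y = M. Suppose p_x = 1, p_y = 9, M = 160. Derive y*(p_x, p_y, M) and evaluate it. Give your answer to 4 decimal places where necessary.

Let x' = x−3, y' = y−12. MRS = y'/x' = p_x/p_y.
Substituting into the budget: x* = 3 + 0.5·(M − 3·p_x − 12·p_y)/p_x, and y* = 12 + 0.5·(…)/p_y.
Discretionary income = 160 − 3·1 − 12·9 = 49; y* = 12 + 0.5·49/9 = 14.7222.

y* = 14.7222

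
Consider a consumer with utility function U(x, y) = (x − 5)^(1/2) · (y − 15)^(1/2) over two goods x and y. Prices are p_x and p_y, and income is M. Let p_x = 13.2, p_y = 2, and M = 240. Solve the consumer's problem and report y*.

Let x' = x−5, y' = y−15. MRS = y'/x' = p_x/p_y.
Substituting into the budget: x* = 5 + 0.5·(M − 5·p_x − 15·p_y)/p_x, and y* = 15 + 0.5·(…)/p_y.
Discretionary income = 240 − 5·13.2 − 15·2 = 144; y* = 15 + 0.5·144/2 = 51.

y* = 51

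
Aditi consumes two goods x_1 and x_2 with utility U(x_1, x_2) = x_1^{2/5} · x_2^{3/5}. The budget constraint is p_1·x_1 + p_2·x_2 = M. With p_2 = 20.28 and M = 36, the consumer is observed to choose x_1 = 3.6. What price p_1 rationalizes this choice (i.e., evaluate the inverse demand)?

p_1 = 4

The MRS is (2/3)·x_2/x_1. Set MRS = p_1/p_2.
So 0.4·p_2·x_2 = 0.6·p_1·x_1; combined with the budget, a share 0.4 of income goes to x_1.
Demand: x_1*(p_1,p_2,M) = 0.4·M/p_1 and x_2* = 0.6·M/p_2.
Set x_1* = 3.6 in the demand function and solve for p_1: p_1 = 4.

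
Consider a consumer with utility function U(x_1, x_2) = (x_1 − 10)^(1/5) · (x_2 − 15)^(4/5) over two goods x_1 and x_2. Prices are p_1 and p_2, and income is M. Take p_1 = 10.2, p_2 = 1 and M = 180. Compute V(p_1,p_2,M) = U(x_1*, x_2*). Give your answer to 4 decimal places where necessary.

V = 24.0048

This is Cobb-Douglas in (x_1−10, x_2−15): tangency gives 0.2·p_2·(x_2−15) = 0.8·p_1·(x_1−10).
Substituting into the budget: x_1* = 10 + 0.2·(M − 10·p_1 − 15·p_2)/p_1, and x_2* = 15 + 0.8·(…)/p_2.
Discretionary income = 180 − 10·10.2 − 15·1 = 63; x_1* = 10 + 0.2·63/10.2 = 11.2353; x_2* = 15 + 0.8·63/1 = 65.4.
Utility at the optimum: U(11.2353, 65.4) = 24.0048.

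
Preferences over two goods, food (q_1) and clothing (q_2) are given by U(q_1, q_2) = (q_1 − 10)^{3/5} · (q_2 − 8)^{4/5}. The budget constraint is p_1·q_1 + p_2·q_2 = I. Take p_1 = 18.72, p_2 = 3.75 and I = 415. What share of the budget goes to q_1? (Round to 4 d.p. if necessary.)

share on q_1 = 0.6554

Let q_1' = q_1−10, q_2' = q_2−8. MRS = (3/4)·q_2'/q_1' = p_1/p_2.
After buying the subsistence bundle (10, 8), a share 3/7 of the remaining income goes to q_1: q_1* = 10 + 3/7·(I − 10p_1 − 8p_2)/p_1.
Discretionary income = 415 − 10·18.72 − 8·3.75 = 197.8; q_1* = 10 + 3/7·197.8/18.72 = 14.5284; q_2* = 8 + 4/7·197.8/3.75 = 38.141.
Expenditure on q_1: 18.72·14.5284 = 271.9714; share = 0.6554.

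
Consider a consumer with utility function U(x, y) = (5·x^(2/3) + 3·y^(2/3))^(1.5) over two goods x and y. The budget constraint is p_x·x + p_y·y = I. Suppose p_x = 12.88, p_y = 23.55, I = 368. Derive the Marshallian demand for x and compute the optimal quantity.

MU_x ∝ 5·x^(-1/3), MU_y ∝ 3·y^(-1/3), so MRS = (5/3)·(y/x)^(1/3) = p_x/p_y.
Solve for the ratio: y/x = [(3/5)·p_x/p_y]^(3).
Substitute y = (y/x)·x into the budget: x* = I/(p_x + p_y·(y/x)).
Numerically y/x = 0.035337, so x* = 368/(12.88 + 23.55·0.035337) = 26.8374.

x* = 26.8374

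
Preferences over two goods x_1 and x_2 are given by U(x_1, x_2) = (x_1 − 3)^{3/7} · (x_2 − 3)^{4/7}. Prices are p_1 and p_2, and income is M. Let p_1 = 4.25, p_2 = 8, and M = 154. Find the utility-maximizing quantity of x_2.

x_2* = 11.375

This is Cobb-Douglas in (x_1−3, x_2−3): tangency gives 3/7·p_2·(x_2−3) = 4/7·p_1·(x_1−3).
Substituting into the budget: x_1* = 3 + 3/7·(M − 3·p_1 − 3·p_2)/p_1, and x_2* = 3 + 4/7·(…)/p_2.
Discretionary income = 154 − 3·4.25 − 3·8 = 117.25; x_2* = 3 + 4/7·117.25/8 = 11.375.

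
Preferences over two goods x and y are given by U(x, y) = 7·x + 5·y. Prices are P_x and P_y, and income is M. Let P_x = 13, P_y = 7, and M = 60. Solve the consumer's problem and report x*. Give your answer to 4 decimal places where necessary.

x* = 0

Perfect substitutes: compare marginal utility per dollar. 7/P_x vs 5/P_y → 0.5385 vs 0.7143.
y gives more utility per dollar, so spend all income on y: y* = M/P_y, x* = 0.
Numerically: x* = 0, y* = 8.5714.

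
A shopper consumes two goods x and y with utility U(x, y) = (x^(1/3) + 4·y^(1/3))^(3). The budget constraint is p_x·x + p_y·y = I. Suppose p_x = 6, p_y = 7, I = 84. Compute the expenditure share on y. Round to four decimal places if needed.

share on y = 0.881

With the ratio pinned down, the budget gives x* = I/(p_x + p_y·(y/x)) and y* = (y/x)·x*.
Numerically y/x = 6.348481, so x* = 84/(6 + 7·6.348481) = 1.6654 and y* = 6.348481·1.6654 = 10.5725.
Expenditure on y: 7·10.5725 = 74.0078; share = 0.881.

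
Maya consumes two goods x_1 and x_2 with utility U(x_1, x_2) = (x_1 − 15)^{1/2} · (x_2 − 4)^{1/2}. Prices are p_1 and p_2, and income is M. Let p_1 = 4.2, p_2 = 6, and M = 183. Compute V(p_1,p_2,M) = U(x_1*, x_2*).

MRS = (x_2−4)/(x_1−15). Tangency with p_1/p_2 gives x_2−4 = (p_1/p_2)·(x_1−15).
After buying the subsistence bundle (15, 4), a share 0.5 of the remaining income goes to x_1: x_1* = 15 + 0.5·(M − 15p_1 − 4p_2)/p_1.
Discretionary income = 183 − 15·4.2 − 4·6 = 96; x_1* = 15 + 0.5·96/4.2 = 26.4286; x_2* = 4 + 0.5·96/6 = 12.
Utility at the optimum: U(26.4286, 12) = 9.5618.

V = 9.5618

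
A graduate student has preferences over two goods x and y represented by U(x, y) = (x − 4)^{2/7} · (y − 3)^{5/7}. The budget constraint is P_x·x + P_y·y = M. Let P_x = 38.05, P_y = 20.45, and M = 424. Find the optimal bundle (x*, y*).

x* = 5.5803, y* = 10.3507

This is Cobb-Douglas in (x−4, y−3): tangency gives 2/7·P_y·(y−3) = 5/7·P_x·(x−4).
After buying the subsistence bundle (4, 3), a share 2/7 of the remaining income goes to x: x* = 4 + 2/7·(M − 4P_x − 3P_y)/P_x.
Discretionary income = 424 − 4·38.05 − 3·20.45 = 210.45; x* = 4 + 2/7·210.45/38.05 = 5.5803; y* = 3 + 5/7·210.45/20.45 = 10.3507.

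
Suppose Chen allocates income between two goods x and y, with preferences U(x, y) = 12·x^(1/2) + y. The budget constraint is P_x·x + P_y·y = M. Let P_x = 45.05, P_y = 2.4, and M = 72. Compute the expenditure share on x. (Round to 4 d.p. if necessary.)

Thus x* = (6·P_y/P_x)² — independent of M — with the rest of income spent on y.
Plugging in: x* = (6·2.4/45.05)² = 0.1022, y* = 28.0821.
Expenditure on x: 45.05·0.1022 = 4.6029; share = 0.0639.

share on x = 0.0639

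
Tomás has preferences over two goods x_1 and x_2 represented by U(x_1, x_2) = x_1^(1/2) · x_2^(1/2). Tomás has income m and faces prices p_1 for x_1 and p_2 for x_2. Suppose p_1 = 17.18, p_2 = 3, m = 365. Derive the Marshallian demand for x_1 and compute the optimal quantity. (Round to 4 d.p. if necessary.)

x_1* = 10.6228

MU_x_1/MU_x_2 = (0.5·x_2)/(0.5·x_1); tangency sets this equal to p_1/p_2.
So 0.5·p_2·x_2 = 0.5·p_1·x_1; combined with the budget, a share 0.5 of income goes to x_1.
Demand: x_1*(p_1,p_2,m) = 0.5·m/p_1 and x_2* = 0.5·m/p_2.
At p_1=17.18, p_2=3, m=365: x_1* = 0.5·365/17.18 = 10.6228.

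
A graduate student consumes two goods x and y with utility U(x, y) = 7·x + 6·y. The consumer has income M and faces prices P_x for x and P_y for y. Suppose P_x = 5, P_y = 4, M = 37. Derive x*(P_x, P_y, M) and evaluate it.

x* = 0

Linear utility — the consumer picks whichever good has higher MU/price: 7/5 = 1.4 vs 6/4 = 1.5.
y gives more utility per dollar, so spend all income on y: y* = M/P_y, x* = 0.
Numerically: x* = 0, y* = 9.25.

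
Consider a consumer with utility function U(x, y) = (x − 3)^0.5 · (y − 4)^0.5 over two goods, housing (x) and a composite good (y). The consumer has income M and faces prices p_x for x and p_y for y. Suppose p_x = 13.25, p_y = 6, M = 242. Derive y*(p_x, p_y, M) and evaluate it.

MRS = (y−4)/(x−3). Tangency with p_x/p_y gives y−4 = (p_x/p_y)·(x−3).
Substituting into the budget: x* = 3 + 0.5·(M − 3·p_x − 4·p_y)/p_x, and y* = 4 + 0.5·(…)/p_y.
Discretionary income = 242 − 3·13.25 − 4·6 = 178.25; y* = 4 + 0.5·178.25/6 = 18.8542.

y* = 18.8542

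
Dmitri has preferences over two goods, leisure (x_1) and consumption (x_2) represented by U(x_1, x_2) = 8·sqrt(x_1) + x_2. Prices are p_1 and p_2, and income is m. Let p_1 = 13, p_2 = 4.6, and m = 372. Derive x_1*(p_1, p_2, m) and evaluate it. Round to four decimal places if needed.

x_1* = 2.0033

Set MRS = p_1/p_2: 4·x_1^(−1/2) = p_1/p_2.
Solve: √x_1 = 4·p_2/p_1, so x_1*(p_1,p_2) = (4·p_2/p_1)², and x_2* = (m − p_1·x_1*)/p_2.
Plugging in: x_1* = (4·4.6/13)² = 2.0033.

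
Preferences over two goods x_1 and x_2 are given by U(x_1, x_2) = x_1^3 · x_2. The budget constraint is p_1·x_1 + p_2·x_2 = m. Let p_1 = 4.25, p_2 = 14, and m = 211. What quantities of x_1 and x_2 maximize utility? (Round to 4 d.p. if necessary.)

MU_x_1/MU_x_2 = (3·x_2)/(x_1); tangency sets this equal to p_1/p_2.
So 3·p_2·x_2 = p_1·x_1; combined with the budget, a share 0.75 of income goes to x_1.
Demand: x_1*(p_1,p_2,m) = 0.75·m/p_1 and x_2* = 0.25·m/p_2.
At p_1=4.25, p_2=14, m=211: x_1* = 0.75·211/4.25 = 37.2353, x_2* = 3.7679.

x_1* = 37.2353, x_2* = 3.7679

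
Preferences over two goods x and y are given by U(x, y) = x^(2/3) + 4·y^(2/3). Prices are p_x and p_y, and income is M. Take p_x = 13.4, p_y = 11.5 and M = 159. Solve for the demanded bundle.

MRS = MU_x/MU_y = (1/4)·(y/x)^(1/3). Set equal to p_x/p_y.
Hence y/x = (4·p_x/p_y)^(1/(1/3)), i.e. raised to the 3 power.
Substitute y = (y/x)·x into the budget: x* = M/(p_x + p_y·(y/x)).
Numerically y/x = 101.251356, so x* = 159/(13.4 + 11.5·101.251356) = 0.135 and y* = 101.251356·0.135 = 13.6688.

x* = 0.135, y* = 13.6688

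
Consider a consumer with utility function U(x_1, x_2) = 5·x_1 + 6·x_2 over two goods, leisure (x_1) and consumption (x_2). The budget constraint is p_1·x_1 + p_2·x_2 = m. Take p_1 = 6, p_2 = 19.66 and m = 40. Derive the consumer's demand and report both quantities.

Linear utility — the consumer picks whichever good has higher MU/price: 5/6 = 0.8333 vs 6/19.66 = 0.3052.
x_1 gives more utility per dollar, so spend all income on x_1: x_1* = m/p_1, x_2* = 0.
Numerically: x_1* = 6.6667, x_2* = 0.

x_1* = 6.6667, x_2* = 0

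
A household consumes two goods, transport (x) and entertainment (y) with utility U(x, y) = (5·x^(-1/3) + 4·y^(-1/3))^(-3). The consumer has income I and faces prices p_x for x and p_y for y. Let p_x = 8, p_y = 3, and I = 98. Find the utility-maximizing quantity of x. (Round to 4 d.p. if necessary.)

x* = 7.3709

With the ratio pinned down, the budget gives x* = I/(p_x + p_y·(y/x)) and y* = (y/x)·x*.
Numerically y/x = 1.7652, so x* = 98/(8 + 3·1.7652) = 7.3709.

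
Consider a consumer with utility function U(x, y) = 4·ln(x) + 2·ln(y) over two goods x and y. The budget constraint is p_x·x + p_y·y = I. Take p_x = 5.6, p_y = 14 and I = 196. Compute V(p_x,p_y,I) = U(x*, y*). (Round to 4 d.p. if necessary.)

Tangency: MRS = 2·y/x = p_x/p_y.
Rearranging, p_y·y = (1/2)·p_x·x. Substituting into the budget gives p_x·x·(1 + (1/2)) = I.
Demand: x*(p_x,p_y,I) = 2/3·I/p_x and y* = 1/3·I/p_y.
At p_x=5.6, p_y=14, I=196: x* = 2/3·196/5.6 = 23.3333, y* = 4.6667.
Utility at the optimum: U(23.3333, 4.6667) = 15.6804.

V = 15.6804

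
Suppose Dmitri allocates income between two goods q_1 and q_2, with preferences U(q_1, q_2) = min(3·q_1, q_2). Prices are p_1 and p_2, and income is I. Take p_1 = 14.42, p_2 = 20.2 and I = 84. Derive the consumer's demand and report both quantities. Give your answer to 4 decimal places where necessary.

With perfect complements, no substitution: consume in ratio q_1:q_2 = 1:3.
Budget: p_1·q_1 + p_2·3·q_1 = I, so (p_1 + 3·p_2)·q_1 = I.
Demand: q_1*(p_1,p_2,I) = I/(p_1 + 3·p_2), q_2* = 3·I/(p_1 + 3·p_2).
Here 14.42 + 3·20.2 = 75.02, giving q_1* = 1.1197 and q_2* = 3.3591.

q_1* = 1.1197, q_2* = 3.3591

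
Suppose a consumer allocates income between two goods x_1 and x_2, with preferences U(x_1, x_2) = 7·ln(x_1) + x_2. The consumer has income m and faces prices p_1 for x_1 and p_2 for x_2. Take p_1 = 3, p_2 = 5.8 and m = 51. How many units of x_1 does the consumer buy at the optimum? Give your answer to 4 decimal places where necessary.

x_1* = 13.5333

So x_1*(p_1,p_2) = 7·p_2/p_1, independent of income; and x_2* = (m − 7·p_2)/p_2.
At the given prices: x_1* = 7·5.8/3 = 13.5333.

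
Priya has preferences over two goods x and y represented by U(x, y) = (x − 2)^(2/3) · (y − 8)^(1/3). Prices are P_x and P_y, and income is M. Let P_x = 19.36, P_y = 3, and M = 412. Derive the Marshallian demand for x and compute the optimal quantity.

Let x' = x−2, y' = y−8. MRS = 2·y'/x' = P_x/P_y.
After buying the subsistence bundle (2, 8), a share 2/3 of the remaining income goes to x: x* = 2 + 2/3·(M − 2P_x − 8P_y)/P_x.
Discretionary income = 412 − 2·19.36 − 8·3 = 349.28; x* = 2 + 2/3·349.28/19.36 = 14.0275.

x* = 14.0275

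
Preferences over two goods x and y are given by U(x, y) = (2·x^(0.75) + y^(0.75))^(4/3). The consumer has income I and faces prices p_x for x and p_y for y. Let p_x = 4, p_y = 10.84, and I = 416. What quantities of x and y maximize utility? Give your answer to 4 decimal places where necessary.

From the CES first-order condition, 2·(y/x)^(0.25) = p_x/p_y.
Solve for the ratio: y/x = [(1/2)·p_x/p_y]^(4).
Substitute y = (y/x)·x into the budget: x* = I/(p_x + p_y·(y/x)).
Numerically y/x = 0.001159, so x* = 416/(4 + 10.84·0.001159) = 103.6744 and y* = 0.001159·103.6744 = 0.1201.

x* = 103.6744, y* = 0.1201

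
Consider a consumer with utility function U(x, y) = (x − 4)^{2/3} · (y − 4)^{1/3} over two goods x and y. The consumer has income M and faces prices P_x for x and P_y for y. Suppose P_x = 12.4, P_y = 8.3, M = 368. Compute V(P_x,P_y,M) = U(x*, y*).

V = 13.9126

Let x' = x−4, y' = y−4. MRS = 2·y'/x' = P_x/P_y.
After buying the subsistence bundle (4, 4), a share 2/3 of the remaining income goes to x: x* = 4 + 2/3·(M − 4P_x − 4P_y)/P_x.
Discretionary income = 368 − 4·12.4 − 4·8.3 = 285.2; x* = 4 + 2/3·285.2/12.4 = 19.3333; y* = 4 + 1/3·285.2/8.3 = 15.4538.
Utility at the optimum: U(19.3333, 15.4538) = 13.9126.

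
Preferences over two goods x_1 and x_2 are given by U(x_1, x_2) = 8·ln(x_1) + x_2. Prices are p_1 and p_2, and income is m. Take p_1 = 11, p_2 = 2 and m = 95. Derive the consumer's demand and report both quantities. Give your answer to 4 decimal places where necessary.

MU_x_1 = 8/x_1, MU_x_2 = 1. Tangency: 8/x_1 = p_1/p_2.
So x_1*(p_1,p_2) = 8·p_2/p_1, independent of income; and x_2* = (m − 8·p_2)/p_2.
At the given prices: x_1* = 8·2/11 = 1.4545, and x_2* = 39.5.

x_1* = 1.4545, x_2* = 39.5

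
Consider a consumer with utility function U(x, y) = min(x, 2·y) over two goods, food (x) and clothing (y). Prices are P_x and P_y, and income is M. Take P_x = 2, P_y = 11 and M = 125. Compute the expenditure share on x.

Leontief preferences: the optimum is at the kink where x/2 = y/1, i.e. y = (1/2)·x.
Budget: P_x·x + P_y·(1/2)·x = M, so (2·P_x + P_y)·x = 2·M.
Demand: x*(P_x,P_y,M) = 2·M/(2·P_x + P_y), y* = M/(2·P_x + P_y).
Here 2·2 + 11 = 15, giving x* = 16.6667 and y* = 8.3333.
Expenditure on x: 2·16.6667 = 33.3333; share = 0.2667.

share on x = 0.2667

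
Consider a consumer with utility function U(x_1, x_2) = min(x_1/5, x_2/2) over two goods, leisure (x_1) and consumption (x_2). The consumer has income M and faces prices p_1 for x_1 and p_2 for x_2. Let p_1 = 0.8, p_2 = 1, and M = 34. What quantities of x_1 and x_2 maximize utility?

Leontief preferences: the optimum is at the kink where x_1/5 = x_2/2, i.e. x_2 = (2/5)·x_1.
Budget: p_1·x_1 + p_2·(2/5)·x_1 = M, so (5·p_1 + 2·p_2)·x_1 = 5·M.
Demand: x_1*(p_1,p_2,M) = 5·M/(5·p_1 + 2·p_2), x_2* = 2·M/(5·p_1 + 2·p_2).
Here 5·0.8 + 2·1 = 6, giving x_1* = 28.3333 and x_2* = 11.3333.

x_1* = 28.3333, x_2* = 11.3333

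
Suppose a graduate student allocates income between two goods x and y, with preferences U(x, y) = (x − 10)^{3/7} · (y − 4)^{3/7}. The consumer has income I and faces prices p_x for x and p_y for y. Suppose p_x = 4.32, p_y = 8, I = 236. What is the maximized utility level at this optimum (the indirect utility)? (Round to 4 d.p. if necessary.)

This is Cobb-Douglas in (x−10, y−4): tangency gives 3/7·p_y·(y−4) = 3/7·p_x·(x−10).
Substituting into the budget: x* = 10 + 0.5·(I − 10·p_x − 4·p_y)/p_x, and y* = 4 + 0.5·(…)/p_y.
Discretionary income = 236 − 10·4.32 − 4·8 = 160.8; x* = 10 + 0.5·160.8/4.32 = 28.6111; y* = 4 + 0.5·160.8/8 = 14.05.
Utility at the optimum: U(28.6111, 14.05) = 9.4121.

V = 9.4121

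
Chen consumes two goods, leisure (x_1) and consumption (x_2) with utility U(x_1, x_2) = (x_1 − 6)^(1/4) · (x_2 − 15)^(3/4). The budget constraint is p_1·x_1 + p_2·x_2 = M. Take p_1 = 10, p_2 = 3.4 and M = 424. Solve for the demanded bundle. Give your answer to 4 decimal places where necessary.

x_1* = 13.825, x_2* = 84.0441

MRS = (1/3)·(x_2−15)/(x_1−6). Tangency with p_1/p_2 gives x_2−15 = 3·(p_1/p_2)·(x_1−6).
Substituting into the budget: x_1* = 6 + 0.25·(M − 6·p_1 − 15·p_2)/p_1, and x_2* = 15 + 0.75·(…)/p_2.
Discretionary income = 424 − 6·10 − 15·3.4 = 313; x_1* = 6 + 0.25·313/10 = 13.825; x_2* = 15 + 0.75·313/3.4 = 84.0441.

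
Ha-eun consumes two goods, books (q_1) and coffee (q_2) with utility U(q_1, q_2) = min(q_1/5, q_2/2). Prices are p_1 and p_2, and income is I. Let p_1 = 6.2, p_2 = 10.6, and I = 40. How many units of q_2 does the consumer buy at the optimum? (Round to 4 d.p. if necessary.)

Leontief preferences: the optimum is at the kink where q_1/5 = q_2/2, i.e. q_2 = (2/5)·q_1.
Budget: p_1·q_1 + p_2·(2/5)·q_1 = I, so (5·p_1 + 2·p_2)·q_1 = 5·I.
Demand: q_1*(p_1,p_2,I) = 5·I/(5·p_1 + 2·p_2), q_2* = 2·I/(5·p_1 + 2·p_2).
Here 5·6.2 + 2·10.6 = 52.2, giving q_2* = 1.5326.

q_2* = 1.5326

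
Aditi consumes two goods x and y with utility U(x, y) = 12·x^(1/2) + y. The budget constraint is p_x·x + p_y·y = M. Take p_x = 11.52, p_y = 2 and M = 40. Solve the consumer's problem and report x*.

Utility is quasi-linear in y; the FOC for x is 6/√x = p_x/p_y.
Thus x* = (6·p_y/p_x)² — independent of M — with the rest of income spent on y.
Plugging in: x* = (6·2/11.52)² = 1.0851.

x* = 1.0851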